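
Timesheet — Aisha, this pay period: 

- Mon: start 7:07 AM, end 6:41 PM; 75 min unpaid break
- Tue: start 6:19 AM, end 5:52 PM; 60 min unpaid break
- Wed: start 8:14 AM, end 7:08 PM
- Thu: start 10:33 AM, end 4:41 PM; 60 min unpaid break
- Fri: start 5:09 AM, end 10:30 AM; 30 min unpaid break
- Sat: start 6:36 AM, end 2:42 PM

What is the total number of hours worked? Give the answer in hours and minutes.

49 h 51 min

Mon: 7:07 AM–6:41 PM = 11 h 34 min; less 75 min break → 10 h 19 min
Tue: 6:19 AM–5:52 PM = 11 h 33 min; less 60 min break → 10 h 33 min
Wed: 8:14 AM–7:08 PM = 10 h 54 min
Thu: 10:33 AM–4:41 PM = 6 h 8 min; less 60 min break → 5 h 8 min
Fri: 5:09 AM–10:30 AM = 5 h 21 min; less 30 min break → 4 h 51 min
Sat: 6:36 AM–2:42 PM = 8 h 6 min
Total: 10 h 19 min + 10 h 33 min + 10 h 54 min + 5 h 8 min + 4 h 51 min + 8 h 6 min = 49 h 51 min.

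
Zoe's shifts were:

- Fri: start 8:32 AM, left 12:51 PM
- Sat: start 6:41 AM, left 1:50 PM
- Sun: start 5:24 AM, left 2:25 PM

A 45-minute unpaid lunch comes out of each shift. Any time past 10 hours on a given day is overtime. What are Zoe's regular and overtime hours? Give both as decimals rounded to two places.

Fri: 8:32 AM–12:51 PM = 4 h 19 min; less 45 min break → 3 h 34 min
Sat: 6:41 AM–1:50 PM = 7 h 9 min; less 45 min break → 6 h 24 min
Sun: 5:24 AM–2:25 PM = 9 h 1 min; less 45 min break → 8 h 16 min
Fri reg 3 h 34 min / OT 0 h 0 min; Sat reg 6 h 24 min / OT 0 h 0 min; Sun reg 8 h 16 min / OT 0 h 0 min.
Totals: regular 18 h 14 min, overtime 0 h 0 min.

Regular 18.23 hours, overtime 0.00 hours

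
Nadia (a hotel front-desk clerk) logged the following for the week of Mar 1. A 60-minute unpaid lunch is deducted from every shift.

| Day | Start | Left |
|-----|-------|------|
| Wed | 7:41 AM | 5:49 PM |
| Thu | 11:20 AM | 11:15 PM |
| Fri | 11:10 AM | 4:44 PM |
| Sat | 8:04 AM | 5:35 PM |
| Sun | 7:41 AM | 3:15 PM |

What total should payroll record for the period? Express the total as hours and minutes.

39 h 42 min

Wed: 7:41 AM–5:49 PM = 10 h 8 min; less 60 min break → 9 h 8 min
Thu: 11:20 AM–11:15 PM = 11 h 55 min; less 60 min break → 10 h 55 min
Fri: 11:10 AM–4:44 PM = 5 h 34 min; less 60 min break → 4 h 34 min
Sat: 8:04 AM–5:35 PM = 9 h 31 min; less 60 min break → 8 h 31 min
Sun: 7:41 AM–3:15 PM = 7 h 34 min; less 60 min break → 6 h 34 min
Total: 9 h 8 min + 10 h 55 min + 4 h 34 min + 8 h 31 min + 6 h 34 min = 39 h 42 min.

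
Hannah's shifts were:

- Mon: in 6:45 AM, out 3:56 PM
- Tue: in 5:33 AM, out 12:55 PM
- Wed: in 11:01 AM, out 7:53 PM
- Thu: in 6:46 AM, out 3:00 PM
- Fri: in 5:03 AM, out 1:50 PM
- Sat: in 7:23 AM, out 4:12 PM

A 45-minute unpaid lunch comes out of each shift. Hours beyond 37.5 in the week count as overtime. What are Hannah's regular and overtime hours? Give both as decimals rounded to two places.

Regular 37.50 hours, overtime 9.25 hours

Mon: 6:45 AM–3:56 PM = 9 h 11 min; less 45 min break → 8 h 26 min
Tue: 5:33 AM–12:55 PM = 7 h 22 min; less 45 min break → 6 h 37 min
Wed: 11:01 AM–7:53 PM = 8 h 52 min; less 45 min break → 8 h 7 min
Thu: 6:46 AM–3:00 PM = 8 h 14 min; less 45 min break → 7 h 29 min
Fri: 5:03 AM–1:50 PM = 8 h 47 min; less 45 min break → 8 h 2 min
Sat: 7:23 AM–4:12 PM = 8 h 49 min; less 45 min break → 8 h 4 min
Total worked: 46 h 45 min = 46.75 h.
Threshold 37.5 h → overtime 9 h 15 min, regular 37 h 30 min.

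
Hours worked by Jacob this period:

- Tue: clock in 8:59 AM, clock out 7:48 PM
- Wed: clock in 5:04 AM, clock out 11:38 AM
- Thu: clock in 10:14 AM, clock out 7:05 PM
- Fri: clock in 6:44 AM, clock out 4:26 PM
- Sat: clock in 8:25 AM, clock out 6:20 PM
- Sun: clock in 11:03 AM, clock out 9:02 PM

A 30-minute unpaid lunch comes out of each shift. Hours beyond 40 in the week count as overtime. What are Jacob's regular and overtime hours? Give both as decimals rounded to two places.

Tue: 8:59 AM–7:48 PM = 10 h 49 min; less 30 min break → 10 h 19 min
Wed: 5:04 AM–11:38 AM = 6 h 34 min; less 30 min break → 6 h 4 min
Thu: 10:14 AM–7:05 PM = 8 h 51 min; less 30 min break → 8 h 21 min
Fri: 6:44 AM–4:26 PM = 9 h 42 min; less 30 min break → 9 h 12 min
Sat: 8:25 AM–6:20 PM = 9 h 55 min; less 30 min break → 9 h 25 min
Sun: 11:03 AM–9:02 PM = 9 h 59 min; less 30 min break → 9 h 29 min
Total worked: 52 h 50 min = 52.83 h.
Threshold 40 h → overtime 12 h 50 min, regular 40 h 0 min.

Regular 40.00 hours, overtime 12.83 hours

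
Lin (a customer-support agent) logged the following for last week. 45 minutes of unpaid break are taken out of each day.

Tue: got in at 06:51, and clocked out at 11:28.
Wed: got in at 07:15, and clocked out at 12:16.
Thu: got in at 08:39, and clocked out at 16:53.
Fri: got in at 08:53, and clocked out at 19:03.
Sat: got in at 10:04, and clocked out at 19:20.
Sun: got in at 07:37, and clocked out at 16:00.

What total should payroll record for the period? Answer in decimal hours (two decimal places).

Tue: 06:51–11:28 = 4 h 37 min; less 45 min break → 3 h 52 min
Wed: 07:15–12:16 = 5 h 1 min; less 45 min break → 4 h 16 min
Thu: 08:39–16:53 = 8 h 14 min; less 45 min break → 7 h 29 min
Fri: 08:53–19:03 = 10 h 10 min; less 45 min break → 9 h 25 min
Sat: 10:04–19:20 = 9 h 16 min; less 45 min break → 8 h 31 min
Sun: 07:37–16:00 = 8 h 23 min; less 45 min break → 7 h 38 min
Total: 3 h 52 min + 4 h 16 min + 7 h 29 min + 9 h 25 min + 8 h 31 min + 7 h 38 min = 41 h 11 min.

41.18 hours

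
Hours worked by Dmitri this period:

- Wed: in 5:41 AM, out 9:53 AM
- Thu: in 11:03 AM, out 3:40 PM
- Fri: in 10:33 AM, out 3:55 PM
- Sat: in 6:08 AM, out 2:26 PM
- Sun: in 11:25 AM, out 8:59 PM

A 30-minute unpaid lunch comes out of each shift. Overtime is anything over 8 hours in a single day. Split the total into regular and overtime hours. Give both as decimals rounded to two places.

Wed: 5:41 AM–9:53 AM = 4 h 12 min; less 30 min break → 3 h 42 min
Thu: 11:03 AM–3:40 PM = 4 h 37 min; less 30 min break → 4 h 7 min
Fri: 10:33 AM–3:55 PM = 5 h 22 min; less 30 min break → 4 h 52 min
Sat: 6:08 AM–2:26 PM = 8 h 18 min; less 30 min break → 7 h 48 min
Sun: 11:25 AM–8:59 PM = 9 h 34 min; less 30 min break → 9 h 4 min
Wed reg 3 h 42 min / OT 0 h 0 min; Thu reg 4 h 7 min / OT 0 h 0 min; Fri reg 4 h 52 min / OT 0 h 0 min; Sat reg 7 h 48 min / OT 0 h 0 min; Sun reg 8 h 0 min / OT 1 h 4 min.
Totals: regular 28 h 29 min, overtime 1 h 4 min.

Regular 28.48 hours, overtime 1.07 hours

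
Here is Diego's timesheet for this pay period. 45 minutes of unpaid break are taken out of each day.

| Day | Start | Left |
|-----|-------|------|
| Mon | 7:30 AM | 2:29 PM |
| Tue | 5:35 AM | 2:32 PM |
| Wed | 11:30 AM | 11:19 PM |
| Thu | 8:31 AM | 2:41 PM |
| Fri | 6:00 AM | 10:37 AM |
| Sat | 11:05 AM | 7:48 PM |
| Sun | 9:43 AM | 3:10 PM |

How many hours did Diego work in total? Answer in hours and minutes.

Mon: 7:30 AM–2:29 PM = 6 h 59 min; less 45 min break → 6 h 14 min
Tue: 5:35 AM–2:32 PM = 8 h 57 min; less 45 min break → 8 h 12 min
Wed: 11:30 AM–11:19 PM = 11 h 49 min; less 45 min break → 11 h 4 min
Thu: 8:31 AM–2:41 PM = 6 h 10 min; less 45 min break → 5 h 25 min
Fri: 6:00 AM–10:37 AM = 4 h 37 min; less 45 min break → 3 h 52 min
Sat: 11:05 AM–7:48 PM = 8 h 43 min; less 45 min break → 7 h 58 min
Sun: 9:43 AM–3:10 PM = 5 h 27 min; less 45 min break → 4 h 42 min
Total: 6 h 14 min + 8 h 12 min + 11 h 4 min + 5 h 25 min + 3 h 52 min + 7 h 58 min + 4 h 42 min = 47 h 27 min.

47 h 27 min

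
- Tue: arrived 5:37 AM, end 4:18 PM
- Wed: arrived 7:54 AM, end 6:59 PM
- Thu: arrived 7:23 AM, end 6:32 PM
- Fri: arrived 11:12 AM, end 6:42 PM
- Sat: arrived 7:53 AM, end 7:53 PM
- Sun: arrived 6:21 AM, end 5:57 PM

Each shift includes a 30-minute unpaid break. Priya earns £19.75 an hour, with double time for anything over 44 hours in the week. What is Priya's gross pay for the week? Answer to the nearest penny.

£1541.16

Tue: 5:37 AM–4:18 PM = 10 h 41 min; less 30 min break → 10 h 11 min
Wed: 7:54 AM–6:59 PM = 11 h 5 min; less 30 min break → 10 h 35 min
Thu: 7:23 AM–6:32 PM = 11 h 9 min; less 30 min break → 10 h 39 min
Fri: 11:12 AM–6:42 PM = 7 h 30 min; less 30 min break → 7 h 0 min
Sat: 7:53 AM–7:53 PM = 12 h 0 min; less 30 min break → 11 h 30 min
Sun: 6:21 AM–5:57 PM = 11 h 36 min; less 30 min break → 11 h 6 min
Total worked: 61 h 1 min = 3661 min.
Regular 44 h 0 min = 2640 min at £19.75/h; overtime 17 h 1 min = 1021 min at £39.50/h.
Pay = (2640 × £19.75 + 1021 × £39.50) ÷ 60 = £1541.16.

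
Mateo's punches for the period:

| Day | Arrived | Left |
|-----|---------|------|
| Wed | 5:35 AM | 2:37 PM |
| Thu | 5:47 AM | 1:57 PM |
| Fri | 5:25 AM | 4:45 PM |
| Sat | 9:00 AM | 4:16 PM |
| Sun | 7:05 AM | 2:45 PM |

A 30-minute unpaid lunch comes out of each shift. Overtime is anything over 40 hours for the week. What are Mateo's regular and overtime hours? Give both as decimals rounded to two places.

Wed: 5:35 AM–2:37 PM = 9 h 2 min; less 30 min break → 8 h 32 min
Thu: 5:47 AM–1:57 PM = 8 h 10 min; less 30 min break → 7 h 40 min
Fri: 5:25 AM–4:45 PM = 11 h 20 min; less 30 min break → 10 h 50 min
Sat: 9:00 AM–4:16 PM = 7 h 16 min; less 30 min break → 6 h 46 min
Sun: 7:05 AM–2:45 PM = 7 h 40 min; less 30 min break → 7 h 10 min
Total worked: 40 h 58 min = 40.97 h.
Threshold 40 h → overtime 0 h 58 min, regular 40 h 0 min.

Regular 40.00 hours, overtime 0.97 hours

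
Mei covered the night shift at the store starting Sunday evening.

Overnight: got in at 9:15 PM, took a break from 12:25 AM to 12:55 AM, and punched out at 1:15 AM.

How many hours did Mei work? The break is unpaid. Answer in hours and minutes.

Overnight: 9:15 PM → midnight = 2 h 45 min; midnight → 1:15 AM = 1 h 15 min; span 4 h 0 min; less 30 min break → 3 h 30 min

3 h 30 min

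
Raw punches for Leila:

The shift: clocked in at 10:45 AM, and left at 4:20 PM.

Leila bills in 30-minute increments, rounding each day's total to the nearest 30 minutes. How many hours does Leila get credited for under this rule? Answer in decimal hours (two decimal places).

5.50 hours

The shift: 10:45 AM–4:20 PM = 5 h 35 min → rounds to 5 h 30 min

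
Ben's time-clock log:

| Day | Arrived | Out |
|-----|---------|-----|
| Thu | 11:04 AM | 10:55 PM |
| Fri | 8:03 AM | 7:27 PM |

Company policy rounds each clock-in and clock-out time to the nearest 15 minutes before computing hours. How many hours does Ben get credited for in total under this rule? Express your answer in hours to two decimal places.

Thu: in 11:04 AM→11:00 AM, out 10:55 PM→11:00 PM; 12 h 0 min
Fri: in 8:03 AM→8:00 AM, out 7:27 PM→7:30 PM; 11 h 30 min
Total credited: 23 h 30 min.

23.50 hours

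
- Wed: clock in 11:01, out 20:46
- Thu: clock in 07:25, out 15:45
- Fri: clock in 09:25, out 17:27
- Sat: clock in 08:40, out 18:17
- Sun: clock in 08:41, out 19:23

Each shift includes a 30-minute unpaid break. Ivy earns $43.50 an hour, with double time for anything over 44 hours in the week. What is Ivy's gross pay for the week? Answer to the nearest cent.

Wed: 11:01–20:46 = 9 h 45 min; less 30 min break → 9 h 15 min
Thu: 07:25–15:45 = 8 h 20 min; less 30 min break → 7 h 50 min
Fri: 09:25–17:27 = 8 h 2 min; less 30 min break → 7 h 32 min
Sat: 08:40–18:17 = 9 h 37 min; less 30 min break → 9 h 7 min
Sun: 08:41–19:23 = 10 h 42 min; less 30 min break → 10 h 12 min
Total worked: 43 h 56 min = 2636 min.
Regular 43 h 56 min = 2636 min at $43.50/h; overtime 0 h 0 min = 0 min at $87.00/h.
Pay = (2636 × $43.50 + 0 × $87.00) ÷ 60 = $1911.10.

$1911.10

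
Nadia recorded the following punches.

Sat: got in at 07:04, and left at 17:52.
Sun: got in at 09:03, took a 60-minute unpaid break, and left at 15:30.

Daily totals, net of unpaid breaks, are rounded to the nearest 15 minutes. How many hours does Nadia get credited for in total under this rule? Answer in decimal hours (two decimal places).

Sat: 07:04–17:52 = 10 h 48 min → rounds to 10 h 45 min
Sun: 09:03–15:30 = 6 h 27 min − 60 min = 5 h 27 min → rounds to 5 h 30 min
Total credited: 16 h 15 min.

16.25 hours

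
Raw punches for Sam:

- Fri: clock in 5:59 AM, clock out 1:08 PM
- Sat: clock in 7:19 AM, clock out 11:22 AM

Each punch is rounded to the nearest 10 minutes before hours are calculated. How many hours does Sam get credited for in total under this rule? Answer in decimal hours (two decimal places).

11.17 hours

Fri: in 5:59 AM→6:00 AM, out 1:08 PM→1:10 PM; 7 h 10 min
Sat: in 7:19 AM→7:20 AM, out 11:22 AM→11:20 AM; 4 h 0 min
Total credited: 11 h 10 min.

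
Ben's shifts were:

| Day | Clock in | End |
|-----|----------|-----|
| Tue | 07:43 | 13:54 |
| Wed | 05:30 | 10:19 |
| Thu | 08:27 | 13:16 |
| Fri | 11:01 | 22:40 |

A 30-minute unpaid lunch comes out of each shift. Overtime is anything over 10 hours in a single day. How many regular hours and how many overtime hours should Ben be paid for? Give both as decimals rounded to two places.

Tue: 07:43–13:54 = 6 h 11 min; less 30 min break → 5 h 41 min
Wed: 05:30–10:19 = 4 h 49 min; less 30 min break → 4 h 19 min
Thu: 08:27–13:16 = 4 h 49 min; less 30 min break → 4 h 19 min
Fri: 11:01–22:40 = 11 h 39 min; less 30 min break → 11 h 9 min
Tue reg 5 h 41 min / OT 0 h 0 min; Wed reg 4 h 19 min / OT 0 h 0 min; Thu reg 4 h 19 min / OT 0 h 0 min; Fri reg 10 h 0 min / OT 1 h 9 min.
Totals: regular 24 h 19 min, overtime 1 h 9 min.

Regular 24.32 hours, overtime 1.15 hours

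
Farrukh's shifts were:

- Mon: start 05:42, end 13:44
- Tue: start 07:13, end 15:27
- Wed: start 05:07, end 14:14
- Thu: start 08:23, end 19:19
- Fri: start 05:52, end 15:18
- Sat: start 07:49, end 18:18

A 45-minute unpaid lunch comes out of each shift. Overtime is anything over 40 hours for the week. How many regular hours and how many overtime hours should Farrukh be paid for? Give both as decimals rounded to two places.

Regular 40.00 hours, overtime 11.73 hours

Mon: 05:42–13:44 = 8 h 2 min; less 45 min break → 7 h 17 min
Tue: 07:13–15:27 = 8 h 14 min; less 45 min break → 7 h 29 min
Wed: 05:07–14:14 = 9 h 7 min; less 45 min break → 8 h 22 min
Thu: 08:23–19:19 = 10 h 56 min; less 45 min break → 10 h 11 min
Fri: 05:52–15:18 = 9 h 26 min; less 45 min break → 8 h 41 min
Sat: 07:49–18:18 = 10 h 29 min; less 45 min break → 9 h 44 min
Total worked: 51 h 44 min = 51.73 h.
Threshold 40 h → overtime 11 h 44 min, regular 40 h 0 min.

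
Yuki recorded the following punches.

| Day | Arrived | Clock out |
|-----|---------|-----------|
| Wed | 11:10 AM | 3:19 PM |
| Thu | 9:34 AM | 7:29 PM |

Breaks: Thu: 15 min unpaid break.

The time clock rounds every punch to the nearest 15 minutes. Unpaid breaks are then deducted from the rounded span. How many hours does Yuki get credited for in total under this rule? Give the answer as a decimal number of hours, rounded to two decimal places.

Wed: in 11:10 AM→11:15 AM, out 3:19 PM→3:15 PM; 4 h 0 min
Thu: in 9:34 AM→9:30 AM, out 7:29 PM→7:30 PM; 10 h 0 min − 15 min = 9 h 45 min
Total credited: 13 h 45 min.

13.75 hours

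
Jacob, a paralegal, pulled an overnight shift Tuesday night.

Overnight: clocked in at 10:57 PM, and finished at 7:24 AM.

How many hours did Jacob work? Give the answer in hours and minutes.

Overnight: 10:57 PM → midnight = 1 h 3 min; midnight → 7:24 AM = 7 h 24 min; span 8 h 27 min

8 h 27 min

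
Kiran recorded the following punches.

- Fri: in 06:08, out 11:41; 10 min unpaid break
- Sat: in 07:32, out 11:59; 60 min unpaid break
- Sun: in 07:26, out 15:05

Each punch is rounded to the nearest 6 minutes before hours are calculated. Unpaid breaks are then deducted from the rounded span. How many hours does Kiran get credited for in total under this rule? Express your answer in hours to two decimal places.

16.63 hours

Fri: in 06:08→06:06, out 11:41→11:42; 5 h 36 min − 10 min = 5 h 26 min
Sat: in 07:32→07:30, out 11:59→12:00; 4 h 30 min − 60 min = 3 h 30 min
Sun: in 07:26→07:24, out 15:05→15:06; 7 h 42 min
Total credited: 16 h 38 min.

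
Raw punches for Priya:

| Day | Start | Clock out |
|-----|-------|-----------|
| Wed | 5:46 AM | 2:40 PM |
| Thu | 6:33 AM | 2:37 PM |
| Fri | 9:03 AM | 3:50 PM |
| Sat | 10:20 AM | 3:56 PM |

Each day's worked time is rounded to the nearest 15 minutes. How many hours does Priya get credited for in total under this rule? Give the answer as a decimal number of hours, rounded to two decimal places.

Wed: 5:46 AM–2:40 PM = 8 h 54 min → rounds to 9 h 0 min
Thu: 6:33 AM–2:37 PM = 8 h 4 min → rounds to 8 h 0 min
Fri: 9:03 AM–3:50 PM = 6 h 47 min → rounds to 6 h 45 min
Sat: 10:20 AM–3:56 PM = 5 h 36 min → rounds to 5 h 30 min
Total credited: 29 h 15 min.

29.25 hours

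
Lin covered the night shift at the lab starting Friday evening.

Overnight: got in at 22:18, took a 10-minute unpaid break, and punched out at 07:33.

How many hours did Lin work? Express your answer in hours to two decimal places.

Overnight: 22:18 → midnight = 1 h 42 min; midnight → 07:33 = 7 h 33 min; span 9 h 15 min; less 10 min break → 9 h 5 min

9.08 hours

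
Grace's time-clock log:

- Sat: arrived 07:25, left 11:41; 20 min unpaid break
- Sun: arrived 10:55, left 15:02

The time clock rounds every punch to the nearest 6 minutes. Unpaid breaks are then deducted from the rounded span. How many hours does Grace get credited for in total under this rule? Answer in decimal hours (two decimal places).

8.07 hours

Sat: in 07:25→07:24, out 11:41→11:42; 4 h 18 min − 20 min = 3 h 58 min
Sun: in 10:55→10:54, out 15:02→15:00; 4 h 6 min
Total credited: 8 h 4 min.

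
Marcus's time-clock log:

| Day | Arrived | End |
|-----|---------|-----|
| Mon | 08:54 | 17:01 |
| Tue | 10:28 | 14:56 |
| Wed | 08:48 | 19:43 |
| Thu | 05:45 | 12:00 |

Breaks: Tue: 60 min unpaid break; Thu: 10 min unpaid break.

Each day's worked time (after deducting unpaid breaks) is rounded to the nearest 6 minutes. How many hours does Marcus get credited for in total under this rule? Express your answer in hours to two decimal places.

Mon: 08:54–17:01 = 8 h 7 min → rounds to 8 h 6 min
Tue: 10:28–14:56 = 4 h 28 min − 60 min = 3 h 28 min → rounds to 3 h 30 min
Wed: 08:48–19:43 = 10 h 55 min → rounds to 10 h 54 min
Thu: 05:45–12:00 = 6 h 15 min − 10 min = 6 h 5 min → rounds to 6 h 6 min
Total credited: 28 h 36 min.

28.60 hours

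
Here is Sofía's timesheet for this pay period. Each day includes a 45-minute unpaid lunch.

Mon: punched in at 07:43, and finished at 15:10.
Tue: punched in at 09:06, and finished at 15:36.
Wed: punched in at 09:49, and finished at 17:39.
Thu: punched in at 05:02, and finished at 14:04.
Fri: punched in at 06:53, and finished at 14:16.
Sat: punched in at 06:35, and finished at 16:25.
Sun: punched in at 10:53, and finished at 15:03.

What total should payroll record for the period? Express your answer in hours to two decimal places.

Mon: 07:43–15:10 = 7 h 27 min; less 45 min break → 6 h 42 min
Tue: 09:06–15:36 = 6 h 30 min; less 45 min break → 5 h 45 min
Wed: 09:49–17:39 = 7 h 50 min; less 45 min break → 7 h 5 min
Thu: 05:02–14:04 = 9 h 2 min; less 45 min break → 8 h 17 min
Fri: 06:53–14:16 = 7 h 23 min; less 45 min break → 6 h 38 min
Sat: 06:35–16:25 = 9 h 50 min; less 45 min break → 9 h 5 min
Sun: 10:53–15:03 = 4 h 10 min; less 45 min break → 3 h 25 min
Total: 6 h 42 min + 5 h 45 min + 7 h 5 min + 8 h 17 min + 6 h 38 min + 9 h 5 min + 3 h 25 min = 46 h 57 min.

46.95 hours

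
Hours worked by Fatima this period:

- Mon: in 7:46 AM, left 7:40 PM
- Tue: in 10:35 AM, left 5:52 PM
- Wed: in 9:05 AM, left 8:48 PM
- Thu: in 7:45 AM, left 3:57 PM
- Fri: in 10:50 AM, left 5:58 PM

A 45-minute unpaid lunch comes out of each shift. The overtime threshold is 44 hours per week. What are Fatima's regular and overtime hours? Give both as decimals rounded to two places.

Regular 42.48 hours, overtime 0.00 hours

Mon: 7:46 AM–7:40 PM = 11 h 54 min; less 45 min break → 11 h 9 min
Tue: 10:35 AM–5:52 PM = 7 h 17 min; less 45 min break → 6 h 32 min
Wed: 9:05 AM–8:48 PM = 11 h 43 min; less 45 min break → 10 h 58 min
Thu: 7:45 AM–3:57 PM = 8 h 12 min; less 45 min break → 7 h 27 min
Fri: 10:50 AM–5:58 PM = 7 h 8 min; less 45 min break → 6 h 23 min
Total worked: 42 h 29 min = 42.48 h.
Threshold 44 h → overtime 0 h 0 min, regular 42 h 29 min.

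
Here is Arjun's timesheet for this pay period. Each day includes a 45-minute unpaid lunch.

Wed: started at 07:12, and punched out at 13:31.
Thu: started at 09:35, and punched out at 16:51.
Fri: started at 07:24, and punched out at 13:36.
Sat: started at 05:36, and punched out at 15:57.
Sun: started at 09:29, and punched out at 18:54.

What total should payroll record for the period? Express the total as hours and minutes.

Wed: 07:12–13:31 = 6 h 19 min; less 45 min break → 5 h 34 min
Thu: 09:35–16:51 = 7 h 16 min; less 45 min break → 6 h 31 min
Fri: 07:24–13:36 = 6 h 12 min; less 45 min break → 5 h 27 min
Sat: 05:36–15:57 = 10 h 21 min; less 45 min break → 9 h 36 min
Sun: 09:29–18:54 = 9 h 25 min; less 45 min break → 8 h 40 min
Total: 5 h 34 min + 6 h 31 min + 5 h 27 min + 9 h 36 min + 8 h 40 min = 35 h 48 min.

35 h 48 min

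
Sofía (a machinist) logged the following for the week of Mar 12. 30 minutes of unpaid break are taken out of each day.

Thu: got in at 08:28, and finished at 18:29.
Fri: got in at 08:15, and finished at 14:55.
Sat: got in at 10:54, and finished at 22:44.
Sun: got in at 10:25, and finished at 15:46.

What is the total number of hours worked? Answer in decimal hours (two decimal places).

Thu: 08:28–18:29 = 10 h 1 min; less 30 min break → 9 h 31 min
Fri: 08:15–14:55 = 6 h 40 min; less 30 min break → 6 h 10 min
Sat: 10:54–22:44 = 11 h 50 min; less 30 min break → 11 h 20 min
Sun: 10:25–15:46 = 5 h 21 min; less 30 min break → 4 h 51 min
Total: 9 h 31 min + 6 h 10 min + 11 h 20 min + 4 h 51 min = 31 h 52 min.

31.87 hours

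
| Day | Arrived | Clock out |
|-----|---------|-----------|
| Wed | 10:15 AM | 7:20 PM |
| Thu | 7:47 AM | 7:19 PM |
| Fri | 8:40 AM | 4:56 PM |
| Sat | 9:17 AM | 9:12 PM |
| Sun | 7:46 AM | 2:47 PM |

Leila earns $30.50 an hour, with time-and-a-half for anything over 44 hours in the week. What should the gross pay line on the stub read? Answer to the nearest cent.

$1516.61

Wed: 10:15 AM–7:20 PM = 9 h 5 min
Thu: 7:47 AM–7:19 PM = 11 h 32 min
Fri: 8:40 AM–4:56 PM = 8 h 16 min
Sat: 9:17 AM–9:12 PM = 11 h 55 min
Sun: 7:46 AM–2:47 PM = 7 h 1 min
Total worked: 47 h 49 min = 2869 min.
Regular 44 h 0 min = 2640 min at $30.50/h; overtime 3 h 49 min = 229 min at $45.75/h.
Pay = (2640 × $30.50 + 229 × $45.75) ÷ 60 = $1516.61.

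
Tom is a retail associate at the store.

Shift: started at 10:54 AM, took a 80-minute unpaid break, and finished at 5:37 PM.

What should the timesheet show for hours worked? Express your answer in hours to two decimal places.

5.38 hours

Shift: 10:54 AM–5:37 PM = 6 h 43 min; less 80 min break → 5 h 23 min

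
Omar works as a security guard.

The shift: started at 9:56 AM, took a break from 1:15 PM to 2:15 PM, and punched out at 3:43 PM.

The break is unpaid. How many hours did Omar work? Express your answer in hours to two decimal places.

The shift: 9:56 AM–3:43 PM = 5 h 47 min; less 60 min break → 4 h 47 min

4.78 hours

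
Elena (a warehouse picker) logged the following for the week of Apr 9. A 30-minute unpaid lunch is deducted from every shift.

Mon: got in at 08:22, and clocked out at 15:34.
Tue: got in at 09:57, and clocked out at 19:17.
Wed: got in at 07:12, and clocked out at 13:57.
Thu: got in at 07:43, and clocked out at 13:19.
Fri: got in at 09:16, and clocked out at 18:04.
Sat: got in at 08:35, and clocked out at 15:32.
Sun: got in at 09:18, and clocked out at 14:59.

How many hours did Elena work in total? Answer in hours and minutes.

Mon: 08:22–15:34 = 7 h 12 min; less 30 min break → 6 h 42 min
Tue: 09:57–19:17 = 9 h 20 min; less 30 min break → 8 h 50 min
Wed: 07:12–13:57 = 6 h 45 min; less 30 min break → 6 h 15 min
Thu: 07:43–13:19 = 5 h 36 min; less 30 min break → 5 h 6 min
Fri: 09:16–18:04 = 8 h 48 min; less 30 min break → 8 h 18 min
Sat: 08:35–15:32 = 6 h 57 min; less 30 min break → 6 h 27 min
Sun: 09:18–14:59 = 5 h 41 min; less 30 min break → 5 h 11 min
Total: 6 h 42 min + 8 h 50 min + 6 h 15 min + 5 h 6 min + 8 h 18 min + 6 h 27 min + 5 h 11 min = 46 h 49 min.

46 h 49 min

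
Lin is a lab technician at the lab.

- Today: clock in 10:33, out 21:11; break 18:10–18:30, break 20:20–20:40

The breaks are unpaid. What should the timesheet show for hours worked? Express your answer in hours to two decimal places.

Today: 10:33–21:11 = 10 h 38 min; less 40 min break → 9 h 58 min

9.97 hours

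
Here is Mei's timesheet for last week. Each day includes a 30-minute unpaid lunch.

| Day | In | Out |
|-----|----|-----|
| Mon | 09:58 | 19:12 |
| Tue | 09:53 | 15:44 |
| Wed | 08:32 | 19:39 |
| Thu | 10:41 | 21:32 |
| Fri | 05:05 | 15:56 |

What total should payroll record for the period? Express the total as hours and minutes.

45 h 24 min

Mon: 09:58–19:12 = 9 h 14 min; less 30 min break → 8 h 44 min
Tue: 09:53–15:44 = 5 h 51 min; less 30 min break → 5 h 21 min
Wed: 08:32–19:39 = 11 h 7 min; less 30 min break → 10 h 37 min
Thu: 10:41–21:32 = 10 h 51 min; less 30 min break → 10 h 21 min
Fri: 05:05–15:56 = 10 h 51 min; less 30 min break → 10 h 21 min
Total: 8 h 44 min + 5 h 21 min + 10 h 37 min + 10 h 21 min + 10 h 21 min = 45 h 24 min.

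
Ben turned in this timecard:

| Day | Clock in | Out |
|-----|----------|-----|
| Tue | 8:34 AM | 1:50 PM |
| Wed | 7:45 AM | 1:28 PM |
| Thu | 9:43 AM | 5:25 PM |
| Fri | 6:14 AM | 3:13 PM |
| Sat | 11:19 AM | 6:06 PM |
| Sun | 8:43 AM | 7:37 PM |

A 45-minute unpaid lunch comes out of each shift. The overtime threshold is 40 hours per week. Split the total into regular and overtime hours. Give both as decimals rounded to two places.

Regular 40.00 hours, overtime 0.85 hours

Tue: 8:34 AM–1:50 PM = 5 h 16 min; less 45 min break → 4 h 31 min
Wed: 7:45 AM–1:28 PM = 5 h 43 min; less 45 min break → 4 h 58 min
Thu: 9:43 AM–5:25 PM = 7 h 42 min; less 45 min break → 6 h 57 min
Fri: 6:14 AM–3:13 PM = 8 h 59 min; less 45 min break → 8 h 14 min
Sat: 11:19 AM–6:06 PM = 6 h 47 min; less 45 min break → 6 h 2 min
Sun: 8:43 AM–7:37 PM = 10 h 54 min; less 45 min break → 10 h 9 min
Total worked: 40 h 51 min = 40.85 h.
Threshold 40 h → overtime 0 h 51 min, regular 40 h 0 min.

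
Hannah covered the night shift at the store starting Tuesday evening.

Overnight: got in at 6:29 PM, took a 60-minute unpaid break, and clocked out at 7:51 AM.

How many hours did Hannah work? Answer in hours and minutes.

Overnight: 6:29 PM → midnight = 5 h 31 min; midnight → 7:51 AM = 7 h 51 min; span 13 h 22 min; less 60 min break → 12 h 22 min

12 h 22 min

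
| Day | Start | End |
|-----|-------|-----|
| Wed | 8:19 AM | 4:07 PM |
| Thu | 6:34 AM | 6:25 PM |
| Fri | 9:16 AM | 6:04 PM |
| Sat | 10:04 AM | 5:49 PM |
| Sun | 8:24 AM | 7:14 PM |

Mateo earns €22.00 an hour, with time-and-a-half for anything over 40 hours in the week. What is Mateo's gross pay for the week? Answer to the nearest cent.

Wed: 8:19 AM–4:07 PM = 7 h 48 min
Thu: 6:34 AM–6:25 PM = 11 h 51 min
Fri: 9:16 AM–6:04 PM = 8 h 48 min
Sat: 10:04 AM–5:49 PM = 7 h 45 min
Sun: 8:24 AM–7:14 PM = 10 h 50 min
Total worked: 47 h 2 min = 2822 min.
Regular 40 h 0 min = 2400 min at €22.00/h; overtime 7 h 2 min = 422 min at €33.00/h.
Pay = (2400 × €22.00 + 422 × €33.00) ÷ 60 = €1112.10.

€1112.10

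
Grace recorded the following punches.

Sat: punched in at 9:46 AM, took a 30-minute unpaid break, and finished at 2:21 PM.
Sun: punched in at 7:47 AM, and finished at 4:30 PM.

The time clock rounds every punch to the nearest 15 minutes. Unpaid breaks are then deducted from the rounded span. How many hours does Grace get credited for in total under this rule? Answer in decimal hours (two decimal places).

12.75 hours

Sat: in 9:46 AM→9:45 AM, out 2:21 PM→2:15 PM; 4 h 30 min − 30 min = 4 h 0 min
Sun: in 7:47 AM→7:45 AM, out 4:30 PM→4:30 PM; 8 h 45 min
Total credited: 12 h 45 min.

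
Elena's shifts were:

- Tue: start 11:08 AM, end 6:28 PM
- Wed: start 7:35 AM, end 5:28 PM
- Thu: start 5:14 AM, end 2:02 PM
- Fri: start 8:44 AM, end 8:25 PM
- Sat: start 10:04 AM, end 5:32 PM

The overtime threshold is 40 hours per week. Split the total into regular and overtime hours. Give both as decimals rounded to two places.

Tue: 11:08 AM–6:28 PM = 7 h 20 min
Wed: 7:35 AM–5:28 PM = 9 h 53 min
Thu: 5:14 AM–2:02 PM = 8 h 48 min
Fri: 8:44 AM–8:25 PM = 11 h 41 min
Sat: 10:04 AM–5:32 PM = 7 h 28 min
Total worked: 45 h 10 min = 45.17 h.
Threshold 40 h → overtime 5 h 10 min, regular 40 h 0 min.

Regular 40.00 hours, overtime 5.17 hours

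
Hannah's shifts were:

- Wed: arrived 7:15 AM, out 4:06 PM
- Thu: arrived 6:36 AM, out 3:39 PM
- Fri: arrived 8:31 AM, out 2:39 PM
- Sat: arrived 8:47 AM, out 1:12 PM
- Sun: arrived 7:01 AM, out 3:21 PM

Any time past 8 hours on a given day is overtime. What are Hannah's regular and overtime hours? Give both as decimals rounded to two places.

Wed: 7:15 AM–4:06 PM = 8 h 51 min
Thu: 6:36 AM–3:39 PM = 9 h 3 min
Fri: 8:31 AM–2:39 PM = 6 h 8 min
Sat: 8:47 AM–1:12 PM = 4 h 25 min
Sun: 7:01 AM–3:21 PM = 8 h 20 min
Wed reg 8 h 0 min / OT 0 h 51 min; Thu reg 8 h 0 min / OT 1 h 3 min; Fri reg 6 h 8 min / OT 0 h 0 min; Sat reg 4 h 25 min / OT 0 h 0 min; Sun reg 8 h 0 min / OT 0 h 20 min.
Totals: regular 34 h 33 min, overtime 2 h 14 min.

Regular 34.55 hours, overtime 2.23 hours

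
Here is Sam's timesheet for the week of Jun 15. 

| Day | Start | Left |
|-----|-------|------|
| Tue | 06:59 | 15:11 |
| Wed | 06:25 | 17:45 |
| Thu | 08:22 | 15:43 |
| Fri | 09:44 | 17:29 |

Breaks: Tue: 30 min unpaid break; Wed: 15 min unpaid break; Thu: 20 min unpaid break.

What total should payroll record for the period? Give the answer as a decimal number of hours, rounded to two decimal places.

33.55 hours

Tue: 06:59–15:11 = 8 h 12 min; less 30 min break → 7 h 42 min
Wed: 06:25–17:45 = 11 h 20 min; less 15 min break → 11 h 5 min
Thu: 08:22–15:43 = 7 h 21 min; less 20 min break → 7 h 1 min
Fri: 09:44–17:29 = 7 h 45 min
Total: 7 h 42 min + 11 h 5 min + 7 h 1 min + 7 h 45 min = 33 h 33 min.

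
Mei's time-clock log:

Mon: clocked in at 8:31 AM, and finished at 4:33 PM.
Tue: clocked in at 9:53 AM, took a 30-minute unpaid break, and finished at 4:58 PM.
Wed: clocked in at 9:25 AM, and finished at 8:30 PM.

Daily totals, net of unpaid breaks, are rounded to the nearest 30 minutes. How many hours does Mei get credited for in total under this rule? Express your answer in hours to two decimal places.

25.50 hours

Mon: 8:31 AM–4:33 PM = 8 h 2 min → rounds to 8 h 0 min
Tue: 9:53 AM–4:58 PM = 7 h 5 min − 30 min = 6 h 35 min → rounds to 6 h 30 min
Wed: 9:25 AM–8:30 PM = 11 h 5 min → rounds to 11 h 0 min
Total credited: 25 h 30 min.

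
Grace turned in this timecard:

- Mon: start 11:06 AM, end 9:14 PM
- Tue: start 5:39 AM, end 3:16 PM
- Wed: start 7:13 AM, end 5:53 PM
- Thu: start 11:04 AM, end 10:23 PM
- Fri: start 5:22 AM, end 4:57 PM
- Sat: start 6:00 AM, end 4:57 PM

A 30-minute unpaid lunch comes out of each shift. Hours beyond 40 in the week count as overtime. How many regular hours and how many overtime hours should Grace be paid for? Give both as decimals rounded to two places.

Regular 40.00 hours, overtime 21.27 hours

Mon: 11:06 AM–9:14 PM = 10 h 8 min; less 30 min break → 9 h 38 min
Tue: 5:39 AM–3:16 PM = 9 h 37 min; less 30 min break → 9 h 7 min
Wed: 7:13 AM–5:53 PM = 10 h 40 min; less 30 min break → 10 h 10 min
Thu: 11:04 AM–10:23 PM = 11 h 19 min; less 30 min break → 10 h 49 min
Fri: 5:22 AM–4:57 PM = 11 h 35 min; less 30 min break → 11 h 5 min
Sat: 6:00 AM–4:57 PM = 10 h 57 min; less 30 min break → 10 h 27 min
Total worked: 61 h 16 min = 61.27 h.
Threshold 40 h → overtime 21 h 16 min, regular 40 h 0 min.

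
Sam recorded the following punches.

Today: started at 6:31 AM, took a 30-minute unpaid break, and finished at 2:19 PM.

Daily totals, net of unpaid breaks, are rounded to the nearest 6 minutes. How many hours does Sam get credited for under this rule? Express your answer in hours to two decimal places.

Today: 6:31 AM–2:19 PM = 7 h 48 min − 30 min = 7 h 18 min → rounds to 7 h 18 min

7.30 hours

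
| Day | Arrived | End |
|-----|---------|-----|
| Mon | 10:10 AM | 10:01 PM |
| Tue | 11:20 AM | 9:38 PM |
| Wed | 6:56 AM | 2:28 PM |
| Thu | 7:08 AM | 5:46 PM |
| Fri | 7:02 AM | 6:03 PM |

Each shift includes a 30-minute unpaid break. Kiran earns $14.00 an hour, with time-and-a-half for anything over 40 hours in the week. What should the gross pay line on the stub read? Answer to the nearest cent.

$745.50

Mon: 10:10 AM–10:01 PM = 11 h 51 min; less 30 min break → 11 h 21 min
Tue: 11:20 AM–9:38 PM = 10 h 18 min; less 30 min break → 9 h 48 min
Wed: 6:56 AM–2:28 PM = 7 h 32 min; less 30 min break → 7 h 2 min
Thu: 7:08 AM–5:46 PM = 10 h 38 min; less 30 min break → 10 h 8 min
Fri: 7:02 AM–6:03 PM = 11 h 1 min; less 30 min break → 10 h 31 min
Total worked: 48 h 50 min = 2930 min.
Regular 40 h 0 min = 2400 min at $14.00/h; overtime 8 h 50 min = 530 min at $21.00/h.
Pay = (2400 × $14.00 + 530 × $21.00) ÷ 60 = $745.50.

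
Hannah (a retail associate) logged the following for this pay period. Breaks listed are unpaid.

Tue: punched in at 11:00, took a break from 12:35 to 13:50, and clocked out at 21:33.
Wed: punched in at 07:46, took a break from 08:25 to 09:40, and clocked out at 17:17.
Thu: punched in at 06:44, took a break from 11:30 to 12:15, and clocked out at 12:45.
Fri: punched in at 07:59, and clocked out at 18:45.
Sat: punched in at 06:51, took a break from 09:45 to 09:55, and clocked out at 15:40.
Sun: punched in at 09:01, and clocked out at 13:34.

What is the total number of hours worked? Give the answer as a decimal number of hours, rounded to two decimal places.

46.80 hours

Tue: 11:00–21:33 = 10 h 33 min; less 75 min break → 9 h 18 min
Wed: 07:46–17:17 = 9 h 31 min; less 75 min break → 8 h 16 min
Thu: 06:44–12:45 = 6 h 1 min; less 45 min break → 5 h 16 min
Fri: 07:59–18:45 = 10 h 46 min
Sat: 06:51–15:40 = 8 h 49 min; less 10 min break → 8 h 39 min
Sun: 09:01–13:34 = 4 h 33 min
Total: 9 h 18 min + 8 h 16 min + 5 h 16 min + 10 h 46 min + 8 h 39 min + 4 h 33 min = 46 h 48 min.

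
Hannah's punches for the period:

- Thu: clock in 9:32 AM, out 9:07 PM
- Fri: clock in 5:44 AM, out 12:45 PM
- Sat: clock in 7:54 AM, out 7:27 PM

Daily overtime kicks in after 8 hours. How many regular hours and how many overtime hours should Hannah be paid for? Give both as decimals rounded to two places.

Regular 23.02 hours, overtime 7.13 hours

Thu: 9:32 AM–9:07 PM = 11 h 35 min
Fri: 5:44 AM–12:45 PM = 7 h 1 min
Sat: 7:54 AM–7:27 PM = 11 h 33 min
Thu reg 8 h 0 min / OT 3 h 35 min; Fri reg 7 h 1 min / OT 0 h 0 min; Sat reg 8 h 0 min / OT 3 h 33 min.
Totals: regular 23 h 1 min, overtime 7 h 8 min.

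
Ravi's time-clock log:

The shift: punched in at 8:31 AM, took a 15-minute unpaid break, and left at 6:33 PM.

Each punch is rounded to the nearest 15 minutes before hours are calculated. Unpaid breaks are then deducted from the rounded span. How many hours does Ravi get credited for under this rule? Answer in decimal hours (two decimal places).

9.75 hours

The shift: in 8:31 AM→8:30 AM, out 6:33 PM→6:30 PM; 10 h 0 min − 15 min = 9 h 45 min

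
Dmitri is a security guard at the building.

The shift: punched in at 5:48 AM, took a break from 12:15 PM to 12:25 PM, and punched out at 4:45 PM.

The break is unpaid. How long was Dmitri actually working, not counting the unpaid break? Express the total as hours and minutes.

The shift: 5:48 AM–4:45 PM = 10 h 57 min; less 10 min break → 10 h 47 min

10 h 47 min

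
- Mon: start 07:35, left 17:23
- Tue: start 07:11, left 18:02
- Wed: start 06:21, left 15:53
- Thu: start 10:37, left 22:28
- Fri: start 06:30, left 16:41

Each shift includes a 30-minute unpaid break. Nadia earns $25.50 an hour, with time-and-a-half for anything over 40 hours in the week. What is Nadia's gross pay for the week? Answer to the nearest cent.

$1391.66

Mon: 07:35–17:23 = 9 h 48 min; less 30 min break → 9 h 18 min
Tue: 07:11–18:02 = 10 h 51 min; less 30 min break → 10 h 21 min
Wed: 06:21–15:53 = 9 h 32 min; less 30 min break → 9 h 2 min
Thu: 10:37–22:28 = 11 h 51 min; less 30 min break → 11 h 21 min
Fri: 06:30–16:41 = 10 h 11 min; less 30 min break → 9 h 41 min
Total worked: 49 h 43 min = 2983 min.
Regular 40 h 0 min = 2400 min at $25.50/h; overtime 9 h 43 min = 583 min at $38.25/h.
Pay = (2400 × $25.50 + 583 × $38.25) ÷ 60 = $1391.66.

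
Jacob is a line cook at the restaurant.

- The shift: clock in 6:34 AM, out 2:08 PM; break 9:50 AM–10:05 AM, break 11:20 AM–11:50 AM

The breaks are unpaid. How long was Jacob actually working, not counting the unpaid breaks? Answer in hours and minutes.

The shift: 6:34 AM–2:08 PM = 7 h 34 min; less 45 min break → 6 h 49 min

6 h 49 min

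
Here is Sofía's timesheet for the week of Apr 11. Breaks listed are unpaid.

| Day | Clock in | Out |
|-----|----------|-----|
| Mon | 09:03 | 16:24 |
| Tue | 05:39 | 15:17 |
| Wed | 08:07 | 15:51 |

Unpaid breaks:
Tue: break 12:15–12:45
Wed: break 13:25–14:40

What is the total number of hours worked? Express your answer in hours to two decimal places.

22.97 hours

Mon: 09:03–16:24 = 7 h 21 min
Tue: 05:39–15:17 = 9 h 38 min; less 30 min break → 9 h 8 min
Wed: 08:07–15:51 = 7 h 44 min; less 75 min break → 6 h 29 min
Total: 7 h 21 min + 9 h 8 min + 6 h 29 min = 22 h 58 min.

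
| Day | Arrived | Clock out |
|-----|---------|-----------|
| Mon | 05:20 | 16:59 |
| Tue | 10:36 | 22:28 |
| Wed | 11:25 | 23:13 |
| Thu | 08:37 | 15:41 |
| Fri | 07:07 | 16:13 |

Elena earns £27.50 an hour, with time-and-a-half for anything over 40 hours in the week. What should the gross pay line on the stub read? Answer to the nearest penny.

£1573.69

Mon: 05:20–16:59 = 11 h 39 min
Tue: 10:36–22:28 = 11 h 52 min
Wed: 11:25–23:13 = 11 h 48 min
Thu: 08:37–15:41 = 7 h 4 min
Fri: 07:07–16:13 = 9 h 6 min
Total worked: 51 h 29 min = 3089 min.
Regular 40 h 0 min = 2400 min at £27.50/h; overtime 11 h 29 min = 689 min at £41.25/h.
Pay = (2400 × £27.50 + 689 × £41.25) ÷ 60 = £1573.69.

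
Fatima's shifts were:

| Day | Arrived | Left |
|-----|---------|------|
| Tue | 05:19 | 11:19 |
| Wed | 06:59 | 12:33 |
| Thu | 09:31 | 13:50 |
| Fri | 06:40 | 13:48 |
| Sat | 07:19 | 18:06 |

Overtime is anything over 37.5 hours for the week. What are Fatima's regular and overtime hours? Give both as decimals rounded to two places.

Tue: 05:19–11:19 = 6 h 0 min
Wed: 06:59–12:33 = 5 h 34 min
Thu: 09:31–13:50 = 4 h 19 min
Fri: 06:40–13:48 = 7 h 8 min
Sat: 07:19–18:06 = 10 h 47 min
Total worked: 33 h 48 min = 33.80 h.
Threshold 37.5 h → overtime 0 h 0 min, regular 33 h 48 min.

Regular 33.80 hours, overtime 0.00 hours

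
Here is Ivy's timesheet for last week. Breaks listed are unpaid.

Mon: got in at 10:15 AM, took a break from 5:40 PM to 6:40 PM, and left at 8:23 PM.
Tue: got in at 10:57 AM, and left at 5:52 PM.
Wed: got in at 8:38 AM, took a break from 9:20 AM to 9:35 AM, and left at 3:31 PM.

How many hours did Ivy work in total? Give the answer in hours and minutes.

22 h 41 min

Mon: 10:15 AM–8:23 PM = 10 h 8 min; less 60 min break → 9 h 8 min
Tue: 10:57 AM–5:52 PM = 6 h 55 min
Wed: 8:38 AM–3:31 PM = 6 h 53 min; less 15 min break → 6 h 38 min
Total: 9 h 8 min + 6 h 55 min + 6 h 38 min = 22 h 41 min.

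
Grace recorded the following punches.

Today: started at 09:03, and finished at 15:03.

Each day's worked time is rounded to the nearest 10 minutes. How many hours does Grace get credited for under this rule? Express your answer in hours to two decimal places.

Today: 09:03–15:03 = 6 h 0 min → rounds to 6 h 0 min

6.00 hours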